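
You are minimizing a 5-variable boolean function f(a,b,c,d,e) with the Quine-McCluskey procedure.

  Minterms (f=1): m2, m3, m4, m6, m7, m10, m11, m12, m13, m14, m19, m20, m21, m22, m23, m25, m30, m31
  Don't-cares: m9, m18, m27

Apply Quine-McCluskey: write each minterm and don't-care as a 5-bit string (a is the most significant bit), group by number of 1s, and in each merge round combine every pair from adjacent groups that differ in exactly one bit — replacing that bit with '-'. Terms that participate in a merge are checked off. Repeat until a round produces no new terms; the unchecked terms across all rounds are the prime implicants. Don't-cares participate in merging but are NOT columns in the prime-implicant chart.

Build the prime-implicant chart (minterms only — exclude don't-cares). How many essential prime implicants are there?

3

size-2^0 implicants → 00010(✓)  00011(✓)  00100(✓)  00110(✓)  00111(✓)  01001(✓)  01010(✓)  01011(✓)  01100(✓)  01101(✓)  01110(✓)  10010(✓)  10011(✓)  10100(✓)  10101(✓)  10110(✓)  10111(✓)  11001(✓)  11011(✓)  11110(✓)  11111(✓)
size-2^1 implicants → -0010(✓)  -0011(✓)  -0100(✓)  -0110(✓)  -0111(✓)  -1001(✓)  -1011(✓)  -1110(✓)  0-010(✓)  0-011(✓)  0-100(✓)  0-110(✓)  00-10(✓)  00-11(✓)  0001-(✓)  001-0(✓)  0011-(✓)  01-01  01-10(✓)  010-1(✓)  0101-(✓)  011-0(✓)  0110-  1-011(✓)  1-110(✓)  1-111(✓)  10-10(✓)  10-11(✓)  1001-(✓)  101-0(✓)  101-1(✓)  1010-(✓)  1011-(✓)  11-11(✓)  110-1(✓)  1111-(✓)
size-2^2 implicants → --011  --110  -0-10(✓)  -0-11(✓)  -001-(✓)  -01-0  -011-(✓)  -10-1  0--10  0-01-  0-1-0  00-1-(✓)  1--11  1-11-  10-1-(✓)  101--
size-2^3 implicants → -0-1-
Unchecked terms (primes): --011, --110, -0-1-, -01-0, -10-1, 0--10, 0-01-, 0-1-0, 01-01, 0110-, 1--11, 1-11-, 101--
Minterm coverage:
  m2 ⊆ -0-1-,0--10,0-01-
  m3 ⊆ --011,-0-1-,0-01-
  m4 ⊆ -01-0,0-1-0
  m6 ⊆ --110,-0-1-,-01-0,0--10,0-1-0
  m7 ⊆ -0-1- [E]
  m10 ⊆ 0--10,0-01-
  m11 ⊆ --011,-10-1,0-01-
  m12 ⊆ 0-1-0,0110-
  m13 ⊆ 01-01,0110-
  m14 ⊆ --110,0--10,0-1-0
  m19 ⊆ --011,-0-1-,1--11
  m20 ⊆ -01-0,101--
  m21 ⊆ 101-- [E]
  m22 ⊆ --110,-0-1-,-01-0,1-11-,101--
  m23 ⊆ -0-1-,1--11,1-11-,101--
  m25 ⊆ -10-1 [E]
  m30 ⊆ --110,1-11-
  m31 ⊆ 1--11,1-11-
E = {-0-1-, -10-1, 101--}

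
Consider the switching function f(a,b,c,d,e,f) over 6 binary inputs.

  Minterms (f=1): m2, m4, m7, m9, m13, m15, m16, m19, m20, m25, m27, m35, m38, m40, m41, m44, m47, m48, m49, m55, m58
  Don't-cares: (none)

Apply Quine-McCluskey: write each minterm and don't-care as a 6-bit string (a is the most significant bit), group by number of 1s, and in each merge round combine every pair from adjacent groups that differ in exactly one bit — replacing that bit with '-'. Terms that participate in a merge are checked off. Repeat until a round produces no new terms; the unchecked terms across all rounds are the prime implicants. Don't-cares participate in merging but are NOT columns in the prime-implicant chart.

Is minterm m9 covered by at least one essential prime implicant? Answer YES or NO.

NO

[col 0] 000010, 000100*, 000111*, 001001*, 001101*, 001111*, 010000*, 010011*, 010100*, 011001*, 011011*, 100011, 100110, 101000*, 101001*, 101100*, 101111*, 110000*, 110001*, 110111, 111010
[col 1] -01001, -01111, -10000, 0-0100, 0-1001, 00-111, 001-01, 0011-1, 01-011, 010-00, 0110-1, 101-00, 10100-, 11000-
Prime implicants: -01001, -01111, -10000, 0-0100, 0-1001, 00-111, 000010, 001-01, 0011-1, 01-011, 010-00, 0110-1, 100011, 100110, 101-00, 10100-, 11000-, 110111, 111010
PI chart (minterm → PIs covering it):
  2 | 000010  (sole → essential)
  4 | 0-0100  (sole → essential)
  7 | 00-111  (sole → essential)
  9 | -01001,0-1001,001-01
  13 | 001-01,0011-1
  15 | -01111,00-111,0011-1
  16 | -10000,010-00
  19 | 01-011  (sole → essential)
  20 | 0-0100,010-00
  25 | 0-1001,0110-1
  27 | 01-011,0110-1
  35 | 100011  (sole → essential)
  38 | 100110  (sole → essential)
  40 | 101-00,10100-
  41 | -01001,10100-
  44 | 101-00  (sole → essential)
  47 | -01111  (sole → essential)
  48 | -10000,11000-
  49 | 11000-  (sole → essential)
  55 | 110111  (sole → essential)
  58 | 111010  (sole → essential)
Essential prime implicants: -01111, 0-0100, 00-111, 000010, 01-011, 100011, 100110, 101-00, 11000-, 110111, 111010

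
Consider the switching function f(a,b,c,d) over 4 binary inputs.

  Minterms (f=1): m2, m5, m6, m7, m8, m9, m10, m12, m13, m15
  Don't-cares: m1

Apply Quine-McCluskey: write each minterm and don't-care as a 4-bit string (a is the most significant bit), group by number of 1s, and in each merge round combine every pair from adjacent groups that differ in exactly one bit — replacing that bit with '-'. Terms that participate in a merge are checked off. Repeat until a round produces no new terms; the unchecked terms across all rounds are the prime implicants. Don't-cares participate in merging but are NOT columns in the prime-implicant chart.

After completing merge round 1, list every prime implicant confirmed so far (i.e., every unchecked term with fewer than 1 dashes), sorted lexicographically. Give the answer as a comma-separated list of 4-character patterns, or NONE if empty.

NONE

Round 0: 0001✓ 0010✓ 0101✓ 0110✓ 0111✓ 1000✓ 1001✓ 1010✓ 1100✓ 1101✓ 1111✓
Round 1: -001✓ -010 -101✓ -111✓ 0-01✓ 0-10 01-1✓ 011- 1-00✓ 1-01✓ 10-0 100-✓ 11-1✓ 110-✓
Round 2: --01 -1-1 1-0-
PIs = {--01, -010, -1-1, 0-10, 011-, 1-0-, 10-0}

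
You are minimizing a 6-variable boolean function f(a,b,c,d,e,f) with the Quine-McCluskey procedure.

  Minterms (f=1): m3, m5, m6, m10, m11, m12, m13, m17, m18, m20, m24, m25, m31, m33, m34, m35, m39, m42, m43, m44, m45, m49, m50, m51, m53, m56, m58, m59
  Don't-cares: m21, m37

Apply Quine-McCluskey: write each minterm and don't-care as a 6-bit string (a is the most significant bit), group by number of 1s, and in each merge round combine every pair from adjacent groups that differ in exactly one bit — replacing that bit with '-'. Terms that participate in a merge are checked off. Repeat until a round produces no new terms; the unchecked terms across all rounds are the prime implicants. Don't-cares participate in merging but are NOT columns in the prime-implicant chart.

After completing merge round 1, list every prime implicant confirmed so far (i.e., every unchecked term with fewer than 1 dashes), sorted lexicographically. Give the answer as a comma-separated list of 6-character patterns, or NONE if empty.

000110, 011111

[col 0] 000011*, 000101*, 000110, 001010*, 001011*, 001100*, 001101*, 010001*, 010010*, 010100*, 010101*, 011000*, 011001*, 011111, 100001*, 100010*, 100011*, 100101*, 100111*, 101010*, 101011*, 101100*, 101101*, 110001*, 110010*, 110011*, 110101*, 111000*, 111010*, 111011*
[col 1] -00011*, -00101*, -01010*, -01011*, -01100*, -01101*, -10001*, -10010, -10101*, -11000, 0-0101*, 00-011*, 00-101*, 00101-*, 00110-*, 01-001, 010-01*, 01010-, 01100-, 1-0001*, 1-0010*, 1-0011*, 1-0101*, 1-1010*, 1-1011*, 10-010*, 10-011*, 10-101*, 100-01*, 100-11*, 1000-1*, 10001-*, 1001-1*, 10101-*, 10110-*, 11-010*, 11-011*, 110-01*, 1100-1*, 11001-*, 1110-0, 11101-*
[col 2] --0101, -0-011, -0-101, -0101-, -0110-, -10-01, 1--010*, 1--011*, 1-0-01, 1-00-1, 1-001-*, 1-101-*, 10-01-*, 100--1, 11-01-*
[col 3] 1--01-
Prime implicants: --0101, -0-011, -0-101, -0101-, -0110-, -10-01, -10010, -11000, 000110, 01-001, 01010-, 01100-, 011111, 1--01-, 1-0-01, 1-00-1, 100--1, 1110-0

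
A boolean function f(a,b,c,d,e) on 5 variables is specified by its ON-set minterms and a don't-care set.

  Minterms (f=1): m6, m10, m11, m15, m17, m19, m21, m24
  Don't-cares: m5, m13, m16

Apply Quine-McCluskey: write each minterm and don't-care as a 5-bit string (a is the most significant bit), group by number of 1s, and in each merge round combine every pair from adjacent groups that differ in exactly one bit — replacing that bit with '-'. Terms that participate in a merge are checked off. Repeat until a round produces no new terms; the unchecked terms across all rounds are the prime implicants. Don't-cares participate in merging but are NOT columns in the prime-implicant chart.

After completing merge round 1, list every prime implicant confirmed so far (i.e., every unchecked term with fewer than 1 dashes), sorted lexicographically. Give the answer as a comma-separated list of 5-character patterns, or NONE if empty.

00110

[col 0] 00101*, 00110, 01010*, 01011*, 01101*, 01111*, 10000*, 10001*, 10011*, 10101*, 11000*
[col 1] -0101, 0-101, 01-11, 0101-, 011-1, 1-000, 10-01, 100-1, 1000-
Prime implicants: -0101, 0-101, 00110, 01-11, 0101-, 011-1, 1-000, 10-01, 100-1, 1000-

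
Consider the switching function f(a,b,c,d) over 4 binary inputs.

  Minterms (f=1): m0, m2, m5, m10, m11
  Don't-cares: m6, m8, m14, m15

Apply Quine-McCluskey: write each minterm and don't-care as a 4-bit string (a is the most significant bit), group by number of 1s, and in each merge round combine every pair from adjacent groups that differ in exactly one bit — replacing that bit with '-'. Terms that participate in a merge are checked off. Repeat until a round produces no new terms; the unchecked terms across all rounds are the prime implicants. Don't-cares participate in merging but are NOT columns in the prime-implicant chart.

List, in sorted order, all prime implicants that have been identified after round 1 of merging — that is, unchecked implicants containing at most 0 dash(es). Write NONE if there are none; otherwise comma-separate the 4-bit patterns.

0101

Round 0: 0000✓ 0010✓ 0101 0110✓ 1000✓ 1010✓ 1011✓ 1110✓ 1111✓
Round 1: -000✓ -010✓ -110✓ 0-10✓ 00-0✓ 1-10✓ 1-11✓ 10-0✓ 101-✓ 111-✓
Round 2: --10 -0-0 1-1-
PIs = {--10, -0-0, 0101, 1-1-}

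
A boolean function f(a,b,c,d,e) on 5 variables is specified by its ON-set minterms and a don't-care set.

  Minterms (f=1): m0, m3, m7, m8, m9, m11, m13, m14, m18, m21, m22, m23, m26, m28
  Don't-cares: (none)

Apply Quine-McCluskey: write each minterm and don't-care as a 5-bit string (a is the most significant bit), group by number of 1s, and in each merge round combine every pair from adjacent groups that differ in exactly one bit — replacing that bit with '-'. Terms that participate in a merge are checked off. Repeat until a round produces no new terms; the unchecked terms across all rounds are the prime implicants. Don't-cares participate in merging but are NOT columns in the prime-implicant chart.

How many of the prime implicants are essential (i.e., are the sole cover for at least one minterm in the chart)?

6

Round 0: 00000✓ 00011✓ 00111✓ 01000✓ 01001✓ 01011✓ 01101✓ 01110 10010✓ 10101✓ 10110✓ 10111✓ 11010✓ 11100
Round 1: -0111 0-000 0-011 00-11 01-01 010-1 0100- 1-010 10-10 101-1 1011-
PIs = {-0111, 0-000, 0-011, 00-11, 01-01, 010-1, 0100-, 01110, 1-010, 10-10, 101-1, 1011-, 11100}
Coverage chart:
  m0: 0-000 ←essential
  m3: 0-011,00-11
  m7: -0111,00-11
  m8: 0-000,0100-
  m9: 01-01,010-1,0100-
  m11: 0-011,010-1
  m13: 01-01 ←essential
  m14: 01110 ←essential
  m18: 1-010,10-10
  m21: 101-1 ←essential
  m22: 10-10,1011-
  m23: -0111,101-1,1011-
  m26: 1-010 ←essential
  m28: 11100 ←essential
Essential: 0-000, 01-01, 01110, 1-010, 101-1, 11100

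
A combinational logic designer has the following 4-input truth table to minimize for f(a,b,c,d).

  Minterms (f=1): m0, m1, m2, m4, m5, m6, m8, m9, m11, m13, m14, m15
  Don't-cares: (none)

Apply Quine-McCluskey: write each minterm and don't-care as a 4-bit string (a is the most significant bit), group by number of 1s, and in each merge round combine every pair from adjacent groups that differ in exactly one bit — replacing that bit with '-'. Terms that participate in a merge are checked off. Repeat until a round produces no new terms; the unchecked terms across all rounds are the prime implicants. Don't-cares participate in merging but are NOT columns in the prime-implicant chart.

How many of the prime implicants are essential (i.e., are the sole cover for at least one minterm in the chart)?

3

[col 0] 0000*, 0001*, 0010*, 0100*, 0101*, 0110*, 1000*, 1001*, 1011*, 1101*, 1110*, 1111*
[col 1] -000*, -001*, -101*, -110, 0-00*, 0-01*, 0-10*, 00-0*, 000-*, 01-0*, 010-*, 1-01*, 1-11*, 10-1*, 100-*, 11-1*, 111-
[col 2] --01, -00-, 0--0, 0-0-, 1--1
Prime implicants: --01, -00-, -110, 0--0, 0-0-, 1--1, 111-
PI chart (minterm → PIs covering it):
  0 | -00-,0--0,0-0-
  1 | --01,-00-,0-0-
  2 | 0--0  (sole → essential)
  4 | 0--0,0-0-
  5 | --01,0-0-
  6 | -110,0--0
  8 | -00-  (sole → essential)
  9 | --01,-00-,1--1
  11 | 1--1  (sole → essential)
  13 | --01,1--1
  14 | -110,111-
  15 | 1--1,111-
Essential prime implicants: -00-, 0--0, 1--1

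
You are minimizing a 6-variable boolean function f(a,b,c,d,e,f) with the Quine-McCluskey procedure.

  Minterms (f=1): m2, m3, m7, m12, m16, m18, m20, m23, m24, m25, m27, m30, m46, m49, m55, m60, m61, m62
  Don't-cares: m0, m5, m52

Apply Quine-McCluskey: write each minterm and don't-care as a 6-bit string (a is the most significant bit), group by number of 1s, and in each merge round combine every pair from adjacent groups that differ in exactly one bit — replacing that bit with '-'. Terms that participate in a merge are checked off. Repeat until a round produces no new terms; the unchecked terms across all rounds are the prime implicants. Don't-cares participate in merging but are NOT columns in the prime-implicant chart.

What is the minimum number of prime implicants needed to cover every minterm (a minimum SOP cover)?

11

[col 0] 000000*, 000010*, 000011*, 000101*, 000111*, 001100, 010000*, 010010*, 010100*, 010111*, 011000*, 011001*, 011011*, 011110*, 101110*, 110001, 110100*, 110111*, 111100*, 111101*, 111110*
[col 1] -10100, -10111, -11110, 0-0000*, 0-0010*, 0-0111, 000-11, 0000-0*, 00001-, 0001-1, 01-000, 010-00, 0100-0*, 0110-1, 01100-, 1-1110, 11-100, 1111-0, 11110-
[col 2] 0-00-0
Prime implicants: -10100, -10111, -11110, 0-00-0, 0-0111, 000-11, 00001-, 0001-1, 001100, 01-000, 010-00, 0110-1, 01100-, 1-1110, 11-100, 110001, 1111-0, 11110-
PI chart (minterm → PIs covering it):
  2 | 0-00-0,00001-
  3 | 000-11,00001-
  7 | 0-0111,000-11,0001-1
  12 | 001100  (sole → essential)
  16 | 0-00-0,01-000,010-00
  18 | 0-00-0  (sole → essential)
  20 | -10100,010-00
  23 | -10111,0-0111
  24 | 01-000,01100-
  25 | 0110-1,01100-
  27 | 0110-1  (sole → essential)
  30 | -11110  (sole → essential)
  46 | 1-1110  (sole → essential)
  49 | 110001  (sole → essential)
  55 | -10111  (sole → essential)
  60 | 11-100,1111-0,11110-
  61 | 11110-  (sole → essential)
  62 | -11110,1-1110,1111-0
Essential prime implicants: -10111, -11110, 0-00-0, 001100, 0110-1, 1-1110, 110001, 11110-
Petrick residual → -10100, 000-11, 01-000
Minimum SOP uses 11 PIs: bc'de'f' + bc'def + bcdef' + a'c'd'f' + a'b'c'ef + a'b'cde'f' + a'bd'e'f' + a'bcd'f + acdef' + abc'd'e'f + abcde'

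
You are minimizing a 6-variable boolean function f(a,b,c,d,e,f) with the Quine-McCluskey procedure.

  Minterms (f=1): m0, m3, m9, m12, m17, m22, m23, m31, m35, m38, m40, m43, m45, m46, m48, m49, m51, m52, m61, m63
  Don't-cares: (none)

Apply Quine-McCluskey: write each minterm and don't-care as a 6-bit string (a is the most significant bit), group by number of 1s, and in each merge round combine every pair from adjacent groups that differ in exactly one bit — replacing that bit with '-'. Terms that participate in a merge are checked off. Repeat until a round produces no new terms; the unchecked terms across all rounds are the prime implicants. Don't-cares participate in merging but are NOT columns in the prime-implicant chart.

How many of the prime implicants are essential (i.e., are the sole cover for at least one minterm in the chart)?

11

size-2^0 implicants → 000000  000011(✓)  001001  001100  010001(✓)  010110(✓)  010111(✓)  011111(✓)  100011(✓)  100110(✓)  101000  101011(✓)  101101(✓)  101110(✓)  110000(✓)  110001(✓)  110011(✓)  110100(✓)  111101(✓)  111111(✓)
size-2^1 implicants → -00011  -10001  -11111  01-111  01011-  1-0011  1-1101  10-011  10-110  110-00  1100-1  11000-  1111-1
Unchecked terms (primes): -00011, -10001, -11111, 000000, 001001, 001100, 01-111, 01011-, 1-0011, 1-1101, 10-011, 10-110, 101000, 110-00, 1100-1, 11000-, 1111-1
Minterm coverage:
  m0 ⊆ 000000 [E]
  m3 ⊆ -00011 [E]
  m9 ⊆ 001001 [E]
  m12 ⊆ 001100 [E]
  m17 ⊆ -10001 [E]
  m22 ⊆ 01011- [E]
  m23 ⊆ 01-111,01011-
  m31 ⊆ -11111,01-111
  m35 ⊆ -00011,1-0011,10-011
  m38 ⊆ 10-110 [E]
  m40 ⊆ 101000 [E]
  m43 ⊆ 10-011 [E]
  m45 ⊆ 1-1101 [E]
  m46 ⊆ 10-110 [E]
  m48 ⊆ 110-00,11000-
  m49 ⊆ -10001,1100-1,11000-
  m51 ⊆ 1-0011,1100-1
  m52 ⊆ 110-00 [E]
  m61 ⊆ 1-1101,1111-1
  m63 ⊆ -11111,1111-1
E = {-00011, -10001, 000000, 001001, 001100, 01011-, 1-1101, 10-011, 10-110, 101000, 110-00}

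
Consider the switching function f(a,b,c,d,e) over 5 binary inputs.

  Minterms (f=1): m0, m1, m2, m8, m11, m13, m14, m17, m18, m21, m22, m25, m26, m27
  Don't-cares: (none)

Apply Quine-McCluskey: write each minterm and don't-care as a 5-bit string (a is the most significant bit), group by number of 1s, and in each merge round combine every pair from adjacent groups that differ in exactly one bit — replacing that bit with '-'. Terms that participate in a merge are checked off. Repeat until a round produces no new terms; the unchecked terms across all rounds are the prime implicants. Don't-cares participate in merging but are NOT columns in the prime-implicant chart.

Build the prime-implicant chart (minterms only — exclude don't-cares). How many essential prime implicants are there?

6

size-2^0 implicants → 00000(✓)  00001(✓)  00010(✓)  01000(✓)  01011(✓)  01101  01110  10001(✓)  10010(✓)  10101(✓)  10110(✓)  11001(✓)  11010(✓)  11011(✓)
size-2^1 implicants → -0001  -0010  -1011  0-000  000-0  0000-  1-001  1-010  10-01  10-10  110-1  1101-
Unchecked terms (primes): -0001, -0010, -1011, 0-000, 000-0, 0000-, 01101, 01110, 1-001, 1-010, 10-01, 10-10, 110-1, 1101-
Minterm coverage:
  m0 ⊆ 0-000,000-0,0000-
  m1 ⊆ -0001,0000-
  m2 ⊆ -0010,000-0
  m8 ⊆ 0-000 [E]
  m11 ⊆ -1011 [E]
  m13 ⊆ 01101 [E]
  m14 ⊆ 01110 [E]
  m17 ⊆ -0001,1-001,10-01
  m18 ⊆ -0010,1-010,10-10
  m21 ⊆ 10-01 [E]
  m22 ⊆ 10-10 [E]
  m25 ⊆ 1-001,110-1
  m26 ⊆ 1-010,1101-
  m27 ⊆ -1011,110-1,1101-
E = {-1011, 0-000, 01101, 01110, 10-01, 10-10}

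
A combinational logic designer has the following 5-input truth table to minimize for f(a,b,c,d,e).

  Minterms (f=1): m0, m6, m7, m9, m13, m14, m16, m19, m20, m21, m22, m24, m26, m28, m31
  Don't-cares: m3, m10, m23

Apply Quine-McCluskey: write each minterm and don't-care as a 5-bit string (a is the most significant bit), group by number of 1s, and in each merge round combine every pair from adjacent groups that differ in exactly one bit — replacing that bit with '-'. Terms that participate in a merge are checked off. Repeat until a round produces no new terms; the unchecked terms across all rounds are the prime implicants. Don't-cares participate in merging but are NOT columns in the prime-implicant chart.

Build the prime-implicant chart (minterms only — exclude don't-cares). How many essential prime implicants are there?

6

size-2^0 implicants → 00000(✓)  00011(✓)  00110(✓)  00111(✓)  01001(✓)  01010(✓)  01101(✓)  01110(✓)  10000(✓)  10011(✓)  10100(✓)  10101(✓)  10110(✓)  10111(✓)  11000(✓)  11010(✓)  11100(✓)  11111(✓)
size-2^1 implicants → -0000  -0011(✓)  -0110(✓)  -0111(✓)  -1010  0-110  00-11(✓)  0011-(✓)  01-01  01-10  1-000(✓)  1-100(✓)  1-111  10-00(✓)  10-11(✓)  101-0(✓)  101-1(✓)  1010-(✓)  1011-(✓)  11-00(✓)  110-0
size-2^2 implicants → -0-11  -011-  1--00  101--
Unchecked terms (primes): -0-11, -0000, -011-, -1010, 0-110, 01-01, 01-10, 1--00, 1-111, 101--, 110-0
Minterm coverage:
  m0 ⊆ -0000 [E]
  m6 ⊆ -011-,0-110
  m7 ⊆ -0-11,-011-
  m9 ⊆ 01-01 [E]
  m13 ⊆ 01-01 [E]
  m14 ⊆ 0-110,01-10
  m16 ⊆ -0000,1--00
  m19 ⊆ -0-11 [E]
  m20 ⊆ 1--00,101--
  m21 ⊆ 101-- [E]
  m22 ⊆ -011-,101--
  m24 ⊆ 1--00,110-0
  m26 ⊆ -1010,110-0
  m28 ⊆ 1--00 [E]
  m31 ⊆ 1-111 [E]
E = {-0-11, -0000, 01-01, 1--00, 1-111, 101--}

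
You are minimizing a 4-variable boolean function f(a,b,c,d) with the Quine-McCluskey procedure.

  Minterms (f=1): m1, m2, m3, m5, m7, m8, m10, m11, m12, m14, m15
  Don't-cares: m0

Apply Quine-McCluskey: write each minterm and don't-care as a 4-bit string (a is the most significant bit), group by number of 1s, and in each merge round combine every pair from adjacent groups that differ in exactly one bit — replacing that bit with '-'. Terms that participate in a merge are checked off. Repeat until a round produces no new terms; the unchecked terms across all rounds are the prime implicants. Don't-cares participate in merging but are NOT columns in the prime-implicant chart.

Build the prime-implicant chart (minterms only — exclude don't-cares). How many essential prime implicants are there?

2

size-2^0 implicants → 0000(✓)  0001(✓)  0010(✓)  0011(✓)  0101(✓)  0111(✓)  1000(✓)  1010(✓)  1011(✓)  1100(✓)  1110(✓)  1111(✓)
size-2^1 implicants → -000(✓)  -010(✓)  -011(✓)  -111(✓)  0-01(✓)  0-11(✓)  00-0(✓)  00-1(✓)  000-(✓)  001-(✓)  01-1(✓)  1-00(✓)  1-10(✓)  1-11(✓)  10-0(✓)  101-(✓)  11-0(✓)  111-(✓)
size-2^2 implicants → --11  -0-0  -01-  0--1  00--  1--0  1-1-
Unchecked terms (primes): --11, -0-0, -01-, 0--1, 00--, 1--0, 1-1-
Minterm coverage:
  m1 ⊆ 0--1,00--
  m2 ⊆ -0-0,-01-,00--
  m3 ⊆ --11,-01-,0--1,00--
  m5 ⊆ 0--1 [E]
  m7 ⊆ --11,0--1
  m8 ⊆ -0-0,1--0
  m10 ⊆ -0-0,-01-,1--0,1-1-
  m11 ⊆ --11,-01-,1-1-
  m12 ⊆ 1--0 [E]
  m14 ⊆ 1--0,1-1-
  m15 ⊆ --11,1-1-
E = {0--1, 1--0}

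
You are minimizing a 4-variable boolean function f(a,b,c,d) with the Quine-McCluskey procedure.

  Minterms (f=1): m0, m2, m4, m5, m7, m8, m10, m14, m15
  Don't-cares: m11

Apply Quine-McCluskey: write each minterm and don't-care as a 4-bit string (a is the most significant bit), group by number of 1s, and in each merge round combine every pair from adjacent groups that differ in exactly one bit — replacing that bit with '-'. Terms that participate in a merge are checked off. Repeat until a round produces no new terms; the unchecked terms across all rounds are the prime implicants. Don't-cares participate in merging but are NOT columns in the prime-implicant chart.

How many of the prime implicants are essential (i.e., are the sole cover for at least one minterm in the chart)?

size-2^0 implicants → 0000(✓)  0010(✓)  0100(✓)  0101(✓)  0111(✓)  1000(✓)  1010(✓)  1011(✓)  1110(✓)  1111(✓)
size-2^1 implicants → -000(✓)  -010(✓)  -111  0-00  00-0(✓)  01-1  010-  1-10(✓)  1-11(✓)  10-0(✓)  101-(✓)  111-(✓)
size-2^2 implicants → -0-0  1-1-
Unchecked terms (primes): -0-0, -111, 0-00, 01-1, 010-, 1-1-
Minterm coverage:
  m0 ⊆ -0-0,0-00
  m2 ⊆ -0-0 [E]
  m4 ⊆ 0-00,010-
  m5 ⊆ 01-1,010-
  m7 ⊆ -111,01-1
  m8 ⊆ -0-0 [E]
  m10 ⊆ -0-0,1-1-
  m14 ⊆ 1-1- [E]
  m15 ⊆ -111,1-1-
E = {-0-0, 1-1-}

2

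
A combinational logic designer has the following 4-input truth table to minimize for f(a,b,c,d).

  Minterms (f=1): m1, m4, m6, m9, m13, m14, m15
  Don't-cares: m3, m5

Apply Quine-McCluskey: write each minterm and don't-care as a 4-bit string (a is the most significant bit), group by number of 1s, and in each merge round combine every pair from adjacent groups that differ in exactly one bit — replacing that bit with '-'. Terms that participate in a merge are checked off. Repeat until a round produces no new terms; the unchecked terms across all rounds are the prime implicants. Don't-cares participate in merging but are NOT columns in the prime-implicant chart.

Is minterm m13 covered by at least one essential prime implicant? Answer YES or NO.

YES

size-2^0 implicants → 0001(✓)  0011(✓)  0100(✓)  0101(✓)  0110(✓)  1001(✓)  1101(✓)  1110(✓)  1111(✓)
size-2^1 implicants → -001(✓)  -101(✓)  -110  0-01(✓)  00-1  01-0  010-  1-01(✓)  11-1  111-
size-2^2 implicants → --01
Unchecked terms (primes): --01, -110, 00-1, 01-0, 010-, 11-1, 111-
Minterm coverage:
  m1 ⊆ --01,00-1
  m4 ⊆ 01-0,010-
  m6 ⊆ -110,01-0
  m9 ⊆ --01 [E]
  m13 ⊆ --01,11-1
  m14 ⊆ -110,111-
  m15 ⊆ 11-1,111-
E = {--01}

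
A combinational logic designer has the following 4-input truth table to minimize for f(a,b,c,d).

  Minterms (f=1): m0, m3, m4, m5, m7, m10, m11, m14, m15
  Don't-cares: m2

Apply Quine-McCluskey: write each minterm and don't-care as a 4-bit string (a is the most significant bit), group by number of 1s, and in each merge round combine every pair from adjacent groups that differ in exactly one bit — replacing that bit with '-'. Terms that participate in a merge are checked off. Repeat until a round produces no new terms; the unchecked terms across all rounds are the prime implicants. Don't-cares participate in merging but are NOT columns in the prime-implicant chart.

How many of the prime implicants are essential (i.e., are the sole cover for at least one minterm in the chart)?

1

Round 0: 0000✓ 0010✓ 0011✓ 0100✓ 0101✓ 0111✓ 1010✓ 1011✓ 1110✓ 1111✓
Round 1: -010✓ -011✓ -111✓ 0-00 0-11✓ 00-0 001-✓ 01-1 010- 1-10✓ 1-11✓ 101-✓ 111-✓
Round 2: --11 -01- 1-1-
PIs = {--11, -01-, 0-00, 00-0, 01-1, 010-, 1-1-}
Coverage chart:
  m0: 0-00,00-0
  m3: --11,-01-
  m4: 0-00,010-
  m5: 01-1,010-
  m7: --11,01-1
  m10: -01-,1-1-
  m11: --11,-01-,1-1-
  m14: 1-1- ←essential
  m15: --11,1-1-
Essential: 1-1-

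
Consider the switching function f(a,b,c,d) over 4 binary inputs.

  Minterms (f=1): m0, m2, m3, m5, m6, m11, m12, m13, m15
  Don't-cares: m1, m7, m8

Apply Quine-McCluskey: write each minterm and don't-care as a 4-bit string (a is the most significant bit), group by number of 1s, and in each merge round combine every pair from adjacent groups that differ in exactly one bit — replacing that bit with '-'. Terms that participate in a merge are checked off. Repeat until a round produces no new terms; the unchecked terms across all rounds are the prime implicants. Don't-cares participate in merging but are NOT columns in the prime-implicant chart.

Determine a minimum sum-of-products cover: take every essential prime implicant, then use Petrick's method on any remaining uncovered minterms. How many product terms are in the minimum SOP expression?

5

[col 0] 0000*, 0001*, 0010*, 0011*, 0101*, 0110*, 0111*, 1000*, 1011*, 1100*, 1101*, 1111*
[col 1] -000, -011*, -101*, -111*, 0-01*, 0-10*, 0-11*, 00-0*, 00-1*, 000-*, 001-*, 01-1*, 011-*, 1-00, 1-11*, 11-1*, 110-
[col 2] --11, -1-1, 0--1, 0-1-, 00--
Prime implicants: --11, -000, -1-1, 0--1, 0-1-, 00--, 1-00, 110-
PI chart (minterm → PIs covering it):
  0 | -000,00--
  2 | 0-1-,00--
  3 | --11,0--1,0-1-,00--
  5 | -1-1,0--1
  6 | 0-1-  (sole → essential)
  11 | --11  (sole → essential)
  12 | 1-00,110-
  13 | -1-1,110-
  15 | --11,-1-1
Essential prime implicants: --11, 0-1-
Petrick residual → -000, -1-1, 1-00
Minimum SOP uses 5 PIs: cd + b'c'd' + bd + a'c + ac'd'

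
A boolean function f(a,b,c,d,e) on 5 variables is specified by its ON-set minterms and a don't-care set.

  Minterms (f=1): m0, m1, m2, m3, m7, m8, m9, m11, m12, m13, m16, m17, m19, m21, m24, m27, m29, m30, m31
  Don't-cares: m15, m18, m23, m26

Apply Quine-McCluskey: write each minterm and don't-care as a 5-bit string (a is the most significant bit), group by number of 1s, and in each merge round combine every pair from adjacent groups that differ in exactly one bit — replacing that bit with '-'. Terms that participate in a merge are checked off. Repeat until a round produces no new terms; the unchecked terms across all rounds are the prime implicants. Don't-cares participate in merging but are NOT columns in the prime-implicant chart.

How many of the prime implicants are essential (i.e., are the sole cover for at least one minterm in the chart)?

Round 0: 00000✓ 00001✓ 00010✓ 00011✓ 00111✓ 01000✓ 01001✓ 01011✓ 01100✓ 01101✓ 01111✓ 10000✓ 10001✓ 10010✓ 10011✓ 10101✓ 10111✓ 11000✓ 11010✓ 11011✓ 11101✓ 11110✓ 11111✓
Round 1: -0000✓ -0001✓ -0010✓ -0011✓ -0111✓ -1000✓ -1011✓ -1101✓ -1111✓ 0-000✓ 0-001✓ 0-011✓ 0-111✓ 00-11✓ 000-0✓ 000-1✓ 0000-✓ 0001-✓ 01-00✓ 01-01✓ 01-11✓ 010-1✓ 0100-✓ 011-1✓ 0110-✓ 1-000✓ 1-010✓ 1-011✓ 1-101✓ 1-111✓ 10-01✓ 10-11✓ 100-0✓ 100-1✓ 1000-✓ 1001-✓ 101-1✓ 11-10✓ 11-11✓ 110-0✓ 1101-✓ 111-1✓ 1111-✓
Round 2: --000 --011✓ --111✓ -0-11✓ -00-0✓ -00-1✓ -000-✓ -001-✓ -1-11✓ -11-1 0--11✓ 0-0-1 0-00- 000--✓ 01--1 01-0- 1--11✓ 1-0-0 1-01- 1-1-1 10--1 100--✓ 11-1-
Round 3: ---11 -00--
PIs = {---11, --000, -00--, -11-1, 0-0-1, 0-00-, 01--1, 01-0-, 1-0-0, 1-01-, 1-1-1, 10--1, 11-1-}
Coverage chart:
  m0: --000,-00--,0-00-
  m1: -00--,0-0-1,0-00-
  m2: -00-- ←essential
  m3: ---11,-00--,0-0-1
  m7: ---11 ←essential
  m8: --000,0-00-,01-0-
  m9: 0-0-1,0-00-,01--1,01-0-
  m11: ---11,0-0-1,01--1
  m12: 01-0- ←essential
  m13: -11-1,01--1,01-0-
  m16: --000,-00--,1-0-0
  m17: -00--,10--1
  m19: ---11,-00--,1-01-,10--1
  m21: 1-1-1,10--1
  m24: --000,1-0-0
  m27: ---11,1-01-,11-1-
  m29: -11-1,1-1-1
  m30: 11-1- ←essential
  m31: ---11,-11-1,1-1-1,11-1-
Essential: ---11, -00--, 01-0-, 11-1-

4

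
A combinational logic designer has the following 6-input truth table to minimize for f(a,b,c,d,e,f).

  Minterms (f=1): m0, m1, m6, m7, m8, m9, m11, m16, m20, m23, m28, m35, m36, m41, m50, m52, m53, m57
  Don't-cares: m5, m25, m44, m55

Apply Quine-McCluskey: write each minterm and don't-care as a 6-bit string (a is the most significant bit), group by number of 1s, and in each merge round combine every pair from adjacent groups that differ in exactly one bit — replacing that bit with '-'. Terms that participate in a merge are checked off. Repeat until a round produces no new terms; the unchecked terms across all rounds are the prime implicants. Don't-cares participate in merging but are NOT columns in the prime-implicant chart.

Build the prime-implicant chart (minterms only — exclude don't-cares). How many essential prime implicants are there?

Round 0: 000000✓ 000001✓ 000101✓ 000110✓ 000111✓ 001000✓ 001001✓ 001011✓ 010000✓ 010100✓ 010111✓ 011001✓ 011100✓ 100011 100100✓ 101001✓ 101100✓ 110010 110100✓ 110101✓ 110111✓ 111001✓
Round 1: -01001✓ -10100 -10111 -11001✓ 0-0000 0-0111 0-1001✓ 00-000✓ 00-001✓ 000-01 00000-✓ 0001-1 00011- 0010-1 00100-✓ 01-100 010-00 1-0100 1-1001✓ 10-100 1101-1 11010-
Round 2: --1001 00-00-
PIs = {--1001, -10100, -10111, 0-0000, 0-0111, 00-00-, 000-01, 0001-1, 00011-, 0010-1, 01-100, 010-00, 1-0100, 10-100, 100011, 110010, 1101-1, 11010-}
Coverage chart:
  m0: 0-0000,00-00-
  m1: 00-00-,000-01
  m6: 00011- ←essential
  m7: 0-0111,0001-1,00011-
  m8: 00-00- ←essential
  m9: --1001,00-00-,0010-1
  m11: 0010-1 ←essential
  m16: 0-0000,010-00
  m20: -10100,01-100,010-00
  m23: -10111,0-0111
  m28: 01-100 ←essential
  m35: 100011 ←essential
  m36: 1-0100,10-100
  m41: --1001 ←essential
  m50: 110010 ←essential
  m52: -10100,1-0100,11010-
  m53: 1101-1,11010-
  m57: --1001 ←essential
Essential: --1001, 00-00-, 00011-, 0010-1, 01-100, 100011, 110010

7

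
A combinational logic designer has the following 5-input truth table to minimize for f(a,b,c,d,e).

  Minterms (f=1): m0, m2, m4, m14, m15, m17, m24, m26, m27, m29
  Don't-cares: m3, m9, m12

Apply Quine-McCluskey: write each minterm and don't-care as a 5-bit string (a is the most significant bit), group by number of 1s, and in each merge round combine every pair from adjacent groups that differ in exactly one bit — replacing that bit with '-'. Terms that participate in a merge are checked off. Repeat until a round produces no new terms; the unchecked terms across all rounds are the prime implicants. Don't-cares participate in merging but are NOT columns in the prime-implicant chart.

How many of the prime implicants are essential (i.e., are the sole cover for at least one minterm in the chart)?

5

size-2^0 implicants → 00000(✓)  00010(✓)  00011(✓)  00100(✓)  01001  01100(✓)  01110(✓)  01111(✓)  10001  11000(✓)  11010(✓)  11011(✓)  11101
size-2^1 implicants → 0-100  00-00  000-0  0001-  011-0  0111-  110-0  1101-
Unchecked terms (primes): 0-100, 00-00, 000-0, 0001-, 01001, 011-0, 0111-, 10001, 110-0, 1101-, 11101
Minterm coverage:
  m0 ⊆ 00-00,000-0
  m2 ⊆ 000-0,0001-
  m4 ⊆ 0-100,00-00
  m14 ⊆ 011-0,0111-
  m15 ⊆ 0111- [E]
  m17 ⊆ 10001 [E]
  m24 ⊆ 110-0 [E]
  m26 ⊆ 110-0,1101-
  m27 ⊆ 1101- [E]
  m29 ⊆ 11101 [E]
E = {0111-, 10001, 110-0, 1101-, 11101}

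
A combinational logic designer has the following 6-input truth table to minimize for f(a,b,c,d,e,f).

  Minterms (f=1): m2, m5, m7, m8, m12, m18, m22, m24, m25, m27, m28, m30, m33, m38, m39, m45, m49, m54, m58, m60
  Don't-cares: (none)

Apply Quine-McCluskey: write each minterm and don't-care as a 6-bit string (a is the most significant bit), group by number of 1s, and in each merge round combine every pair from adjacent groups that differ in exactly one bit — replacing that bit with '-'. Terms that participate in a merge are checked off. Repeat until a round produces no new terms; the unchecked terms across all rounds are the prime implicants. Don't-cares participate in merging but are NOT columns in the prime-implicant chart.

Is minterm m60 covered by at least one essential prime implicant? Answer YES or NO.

Round 0: 000010✓ 000101✓ 000111✓ 001000✓ 001100✓ 010010✓ 010110✓ 011000✓ 011001✓ 011011✓ 011100✓ 011110✓ 100001✓ 100110✓ 100111✓ 101101 110001✓ 110110✓ 111010 111100✓
Round 1: -00111 -10110 -11100 0-0010 0-1000✓ 0-1100✓ 0001-1 001-00✓ 01-110 010-10 011-00✓ 0110-1 01100- 0111-0 1-0001 1-0110 10011-
Round 2: 0-1-00
PIs = {-00111, -10110, -11100, 0-0010, 0-1-00, 0001-1, 01-110, 010-10, 0110-1, 01100-, 0111-0, 1-0001, 1-0110, 10011-, 101101, 111010}
Coverage chart:
  m2: 0-0010 ←essential
  m5: 0001-1 ←essential
  m7: -00111,0001-1
  m8: 0-1-00 ←essential
  m12: 0-1-00 ←essential
  m18: 0-0010,010-10
  m22: -10110,01-110,010-10
  m24: 0-1-00,01100-
  m25: 0110-1,01100-
  m27: 0110-1 ←essential
  m28: -11100,0-1-00,0111-0
  m30: 01-110,0111-0
  m33: 1-0001 ←essential
  m38: 1-0110,10011-
  m39: -00111,10011-
  m45: 101101 ←essential
  m49: 1-0001 ←essential
  m54: -10110,1-0110
  m58: 111010 ←essential
  m60: -11100 ←essential
Essential: -11100, 0-0010, 0-1-00, 0001-1, 0110-1, 1-0001, 101101, 111010

YES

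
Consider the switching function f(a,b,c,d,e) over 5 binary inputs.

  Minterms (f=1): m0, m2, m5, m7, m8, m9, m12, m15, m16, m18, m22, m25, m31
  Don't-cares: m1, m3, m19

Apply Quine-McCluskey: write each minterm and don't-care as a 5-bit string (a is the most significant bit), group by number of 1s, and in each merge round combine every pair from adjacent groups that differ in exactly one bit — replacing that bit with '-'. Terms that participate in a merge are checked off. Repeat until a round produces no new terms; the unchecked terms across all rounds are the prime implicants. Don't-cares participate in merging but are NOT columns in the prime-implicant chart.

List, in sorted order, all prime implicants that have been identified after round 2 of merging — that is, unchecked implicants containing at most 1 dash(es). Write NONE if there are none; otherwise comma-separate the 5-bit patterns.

size-2^0 implicants → 00000(✓)  00001(✓)  00010(✓)  00011(✓)  00101(✓)  00111(✓)  01000(✓)  01001(✓)  01100(✓)  01111(✓)  10000(✓)  10010(✓)  10011(✓)  10110(✓)  11001(✓)  11111(✓)
size-2^1 implicants → -0000(✓)  -0010(✓)  -0011(✓)  -1001  -1111  0-000(✓)  0-001(✓)  0-111  00-01(✓)  00-11(✓)  000-0(✓)  000-1(✓)  0000-(✓)  0001-(✓)  001-1(✓)  01-00  0100-(✓)  10-10  100-0(✓)  1001-(✓)
size-2^2 implicants → -00-0  -001-  0-00-  00--1  000--
Unchecked terms (primes): -00-0, -001-, -1001, -1111, 0-00-, 0-111, 00--1, 000--, 01-00, 10-10

-1001, -1111, 0-111, 01-00, 10-10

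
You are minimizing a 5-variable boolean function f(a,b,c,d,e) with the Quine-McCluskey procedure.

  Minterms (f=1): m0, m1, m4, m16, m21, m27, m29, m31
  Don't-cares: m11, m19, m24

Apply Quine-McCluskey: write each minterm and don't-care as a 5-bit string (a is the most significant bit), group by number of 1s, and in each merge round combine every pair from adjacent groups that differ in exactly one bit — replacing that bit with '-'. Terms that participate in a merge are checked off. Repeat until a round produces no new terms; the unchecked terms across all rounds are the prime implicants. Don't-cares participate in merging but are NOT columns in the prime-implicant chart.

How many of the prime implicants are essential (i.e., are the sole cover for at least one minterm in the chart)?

3

[col 0] 00000*, 00001*, 00100*, 01011*, 10000*, 10011*, 10101*, 11000*, 11011*, 11101*, 11111*
[col 1] -0000, -1011, 00-00, 0000-, 1-000, 1-011, 1-101, 11-11, 111-1
Prime implicants: -0000, -1011, 00-00, 0000-, 1-000, 1-011, 1-101, 11-11, 111-1
PI chart (minterm → PIs covering it):
  0 | -0000,00-00,0000-
  1 | 0000-  (sole → essential)
  4 | 00-00  (sole → essential)
  16 | -0000,1-000
  21 | 1-101  (sole → essential)
  27 | -1011,1-011,11-11
  29 | 1-101,111-1
  31 | 11-11,111-1
Essential prime implicants: 00-00, 0000-, 1-101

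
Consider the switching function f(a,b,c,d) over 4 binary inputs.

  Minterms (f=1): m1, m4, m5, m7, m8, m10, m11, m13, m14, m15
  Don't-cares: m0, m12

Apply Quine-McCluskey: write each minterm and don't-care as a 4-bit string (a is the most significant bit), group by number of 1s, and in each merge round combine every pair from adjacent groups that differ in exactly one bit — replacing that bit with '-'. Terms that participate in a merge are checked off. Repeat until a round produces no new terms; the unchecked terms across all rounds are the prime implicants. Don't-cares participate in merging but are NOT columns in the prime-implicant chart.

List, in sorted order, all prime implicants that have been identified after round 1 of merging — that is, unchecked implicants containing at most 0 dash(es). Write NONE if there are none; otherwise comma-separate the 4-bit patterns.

NONE

size-2^0 implicants → 0000(✓)  0001(✓)  0100(✓)  0101(✓)  0111(✓)  1000(✓)  1010(✓)  1011(✓)  1100(✓)  1101(✓)  1110(✓)  1111(✓)
size-2^1 implicants → -000(✓)  -100(✓)  -101(✓)  -111(✓)  0-00(✓)  0-01(✓)  000-(✓)  01-1(✓)  010-(✓)  1-00(✓)  1-10(✓)  1-11(✓)  10-0(✓)  101-(✓)  11-0(✓)  11-1(✓)  110-(✓)  111-(✓)
size-2^2 implicants → --00  -1-1  -10-  0-0-  1--0  1-1-  11--
Unchecked terms (primes): --00, -1-1, -10-, 0-0-, 1--0, 1-1-, 11--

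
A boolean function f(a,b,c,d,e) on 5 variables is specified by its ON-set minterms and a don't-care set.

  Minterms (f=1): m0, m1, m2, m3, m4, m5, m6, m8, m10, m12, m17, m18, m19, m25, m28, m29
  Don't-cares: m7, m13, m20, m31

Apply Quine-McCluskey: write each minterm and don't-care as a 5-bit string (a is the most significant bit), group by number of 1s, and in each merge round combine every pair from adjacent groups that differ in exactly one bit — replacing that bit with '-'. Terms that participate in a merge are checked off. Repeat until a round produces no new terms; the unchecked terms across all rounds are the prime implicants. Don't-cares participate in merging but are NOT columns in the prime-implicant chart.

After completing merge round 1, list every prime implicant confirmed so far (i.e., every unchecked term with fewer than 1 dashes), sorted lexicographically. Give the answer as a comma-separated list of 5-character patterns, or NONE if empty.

NONE

size-2^0 implicants → 00000(✓)  00001(✓)  00010(✓)  00011(✓)  00100(✓)  00101(✓)  00110(✓)  00111(✓)  01000(✓)  01010(✓)  01100(✓)  01101(✓)  10001(✓)  10010(✓)  10011(✓)  10100(✓)  11001(✓)  11100(✓)  11101(✓)  11111(✓)
size-2^1 implicants → -0001(✓)  -0010(✓)  -0011(✓)  -0100(✓)  -1100(✓)  -1101(✓)  0-000(✓)  0-010(✓)  0-100(✓)  0-101(✓)  00-00(✓)  00-01(✓)  00-10(✓)  00-11(✓)  000-0(✓)  000-1(✓)  0000-(✓)  0001-(✓)  001-0(✓)  001-1(✓)  0010-(✓)  0011-(✓)  01-00(✓)  010-0(✓)  0110-(✓)  1-001  1-100(✓)  100-1(✓)  1001-(✓)  11-01  111-1  1110-(✓)
size-2^2 implicants → --100  -00-1  -001-  -110-  0--00  0-0-0  0-10-  00--0(✓)  00--1(✓)  00-0-(✓)  00-1-(✓)  000--(✓)  001--(✓)
size-2^3 implicants → 00---
Unchecked terms (primes): --100, -00-1, -001-, -110-, 0--00, 0-0-0, 0-10-, 00---, 1-001, 11-01, 111-1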